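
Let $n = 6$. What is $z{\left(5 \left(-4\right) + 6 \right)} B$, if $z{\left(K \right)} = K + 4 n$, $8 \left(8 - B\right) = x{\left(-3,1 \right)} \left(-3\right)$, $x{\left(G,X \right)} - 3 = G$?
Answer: $80$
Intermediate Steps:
$x{\left(G,X \right)} = 3 + G$
$B = 8$ ($B = 8 - \frac{\left(3 - 3\right) \left(-3\right)}{8} = 8 - \frac{0 \left(-3\right)}{8} = 8 - 0 = 8 + 0 = 8$)
$z{\left(K \right)} = 24 + K$ ($z{\left(K \right)} = K + 4 \cdot 6 = K + 24 = 24 + K$)
$z{\left(5 \left(-4\right) + 6 \right)} B = \left(24 + \left(5 \left(-4\right) + 6\right)\right) 8 = \left(24 + \left(-20 + 6\right)\right) 8 = \left(24 - 14\right) 8 = 10 \cdot 8 = 80$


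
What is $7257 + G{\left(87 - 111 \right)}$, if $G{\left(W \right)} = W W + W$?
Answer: $7809$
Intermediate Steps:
$G{\left(W \right)} = W + W^{2}$ ($G{\left(W \right)} = W^{2} + W = W + W^{2}$)
$7257 + G{\left(87 - 111 \right)} = 7257 + \left(87 - 111\right) \left(1 + \left(87 - 111\right)\right) = 7257 - 24 \left(1 - 24\right) = 7257 - -552 = 7257 + 552 = 7809$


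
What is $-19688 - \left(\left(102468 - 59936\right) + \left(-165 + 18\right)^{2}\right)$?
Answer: $-83829$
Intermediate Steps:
$-19688 - \left(\left(102468 - 59936\right) + \left(-165 + 18\right)^{2}\right) = -19688 - \left(42532 + \left(-147\right)^{2}\right) = -19688 - \left(42532 + 21609\right) = -19688 - 64141 = -83829$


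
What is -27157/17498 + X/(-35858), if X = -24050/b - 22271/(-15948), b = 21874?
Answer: -6532828601850727/4209258196133784 ≈ -1.5520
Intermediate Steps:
X = 51803227/174423276 (X = -24050/21874 - 22271/(-15948) = -24050*1/21874 - 22271*(-1/15948) = -12025/10937 + 22271/15948 = 51803227/174423276 ≈ 0.29700)
-27157/17498 + X/(-35858) = -27157/17498 + (51803227/174423276)/(-35858) = -27157*1/17498 + (51803227/174423276)*(-1/35858) = -2089/1346 - 51803227/6254469830808 = -6532828601850727/4209258196133784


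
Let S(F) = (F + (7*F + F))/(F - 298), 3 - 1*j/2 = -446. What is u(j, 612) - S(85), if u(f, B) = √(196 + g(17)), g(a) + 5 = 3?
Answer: 255/71 + √194 ≈ 17.520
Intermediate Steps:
j = 898 (j = 6 - 2*(-446) = 6 + 892 = 898)
g(a) = -2 (g(a) = -5 + 3 = -2)
S(F) = 9*F/(-298 + F) (S(F) = (F + 8*F)/(-298 + F) = (9*F)/(-298 + F) = 9*F/(-298 + F))
u(f, B) = √194 (u(f, B) = √(196 - 2) = √194)
u(j, 612) - S(85) = √194 - 9*85/(-298 + 85) = √194 - 9*85/(-213) = √194 - 9*85*(-1)/213 = √194 - 1*(-255/71) = √194 + 255/71 = 255/71 + √194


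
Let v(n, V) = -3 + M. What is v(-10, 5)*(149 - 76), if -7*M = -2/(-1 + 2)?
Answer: -1387/7 ≈ -198.14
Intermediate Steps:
M = 2/7 (M = -(-2)/(7*(-1 + 2)) = -(-2)/(7*1) = -(-2)/7 = -1/7*(-2) = 2/7 ≈ 0.28571)
v(n, V) = -19/7 (v(n, V) = -3 + 2/7 = -19/7)
v(-10, 5)*(149 - 76) = -19*(149 - 76)/7 = -19/7*73 = -1387/7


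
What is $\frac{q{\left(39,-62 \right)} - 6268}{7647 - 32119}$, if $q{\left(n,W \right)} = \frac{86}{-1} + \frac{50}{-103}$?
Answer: $\frac{4306}{16583} \approx 0.25966$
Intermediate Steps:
$q{\left(n,W \right)} = - \frac{8908}{103}$ ($q{\left(n,W \right)} = 86 \left(-1\right) + 50 \left(- \frac{1}{103}\right) = -86 - \frac{50}{103} = - \frac{8908}{103}$)
$\frac{q{\left(39,-62 \right)} - 6268}{7647 - 32119} = \frac{- \frac{8908}{103} - 6268}{7647 - 32119} = - \frac{654512}{103 \left(-24472\right)} = \left(- \frac{654512}{103}\right) \left(- \frac{1}{24472}\right) = \frac{4306}{16583}$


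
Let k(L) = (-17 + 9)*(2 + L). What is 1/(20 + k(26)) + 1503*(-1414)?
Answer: -433549369/204 ≈ -2.1252e+6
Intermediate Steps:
k(L) = -16 - 8*L (k(L) = -8*(2 + L) = -16 - 8*L)
1/(20 + k(26)) + 1503*(-1414) = 1/(20 + (-16 - 8*26)) + 1503*(-1414) = 1/(20 + (-16 - 208)) - 2125242 = 1/(20 - 224) - 2125242 = 1/(-204) - 2125242 = -1/204 - 2125242 = -433549369/204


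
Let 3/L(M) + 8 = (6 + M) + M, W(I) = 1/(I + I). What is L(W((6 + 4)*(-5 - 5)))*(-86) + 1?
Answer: 8667/67 ≈ 129.36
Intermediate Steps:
W(I) = 1/(2*I)
L(M) = 3/(-2 + 2*M) (L(M) = 3/(-8 + ((6 + M) + M)) = 3/(-8 + (6 + 2*M)) = 3/(-2 + 2*M))
L(W((6 + 4)*(-5 - 5)))*(-86) + 1 = (3/(2*(-1 + 1/(2*(((6 + 4)*(-5 - 5)))))))*(-86) + 1 = (3/(2*(-1 + 1/(2*((10*(-10)))))))*(-86) + 1 = (3/(2*(-1 + (½)/(-100))))*(-86) + 1 = (3/(2*(-1 + (½)*(-1/100))))*(-86) + 1 = (3/(2*(-1 - 1/200)))*(-86) + 1 = (3/(2*(-201/200)))*(-86) + 1 = ((3/2)*(-200/201))*(-86) + 1 = -100/67*(-86) + 1 = 8600/67 + 1 = 8667/67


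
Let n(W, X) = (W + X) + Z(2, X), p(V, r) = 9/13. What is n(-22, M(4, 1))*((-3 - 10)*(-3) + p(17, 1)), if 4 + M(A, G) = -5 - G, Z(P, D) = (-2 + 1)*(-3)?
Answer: -14964/13 ≈ -1151.1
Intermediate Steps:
Z(P, D) = 3 (Z(P, D) = -1*(-3) = 3)
M(A, G) = -9 - G (M(A, G) = -4 + (-5 - G) = -9 - G)
p(V, r) = 9/13 (p(V, r) = 9*(1/13) = 9/13)
n(W, X) = 3 + W + X (n(W, X) = (W + X) + 3 = 3 + W + X)
n(-22, M(4, 1))*((-3 - 10)*(-3) + p(17, 1)) = (3 - 22 + (-9 - 1*1))*((-3 - 10)*(-3) + 9/13) = (3 - 22 + (-9 - 1))*(-13*(-3) + 9/13) = (3 - 22 - 10)*(39 + 9/13) = -29*516/13 = -14964/13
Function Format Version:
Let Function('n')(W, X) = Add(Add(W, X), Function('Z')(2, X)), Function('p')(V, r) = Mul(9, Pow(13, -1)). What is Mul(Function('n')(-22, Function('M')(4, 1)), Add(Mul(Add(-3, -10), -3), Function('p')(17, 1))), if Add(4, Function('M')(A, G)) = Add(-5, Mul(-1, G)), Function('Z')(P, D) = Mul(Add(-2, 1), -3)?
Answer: Rational(-14964, 13) ≈ -1151.1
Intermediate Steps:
Function('Z')(P, D) = 3 (Function('Z')(P, D) = Mul(-1, -3) = 3)
Function('M')(A, G) = Add(-9, Mul(-1, G)) (Function('M')(A, G) = Add(-4, Add(-5, Mul(-1, G))) = Add(-9, Mul(-1, G)))
Function('p')(V, r) = Rational(9, 13) (Function('p')(V, r) = Mul(9, Rational(1, 13)) = Rational(9, 13))
Function('n')(W, X) = Add(3, W, X) (Function('n')(W, X) = Add(Add(W, X), 3) = Add(3, W, X))
Mul(Function('n')(-22, Function('M')(4, 1)), Add(Mul(Add(-3, -10), -3), Function('p')(17, 1))) = Mul(Add(3, -22, Add(-9, Mul(-1, 1))), Add(Mul(Add(-3, -10), -3), Rational(9, 13))) = Mul(Add(3, -22, Add(-9, -1)), Add(Mul(-13, -3), Rational(9, 13))) = Mul(Add(3, -22, -10), Add(39, Rational(9, 13))) = Mul(-29, Rational(516, 13)) = Rational(-14964, 13)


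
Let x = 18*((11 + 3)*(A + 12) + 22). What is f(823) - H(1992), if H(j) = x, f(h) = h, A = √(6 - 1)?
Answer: -2597 - 252*√5 ≈ -3160.5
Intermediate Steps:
A = √5 ≈ 2.2361
x = 3420 + 252*√5 (x = 18*((11 + 3)*(√5 + 12) + 22) = 18*(14*(12 + √5) + 22) = 18*((168 + 14*√5) + 22) = 18*(190 + 14*√5) = 3420 + 252*√5 ≈ 3983.5)
H(j) = 3420 + 252*√5
f(823) - H(1992) = 823 - (3420 + 252*√5) = 823 + (-3420 - 252*√5) = -2597 - 252*√5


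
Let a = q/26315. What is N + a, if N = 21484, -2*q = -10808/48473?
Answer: 27404281325984/1275566995 ≈ 21484.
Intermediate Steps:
q = 5404/48473 (q = -(-5404)/48473 = -½*(-10808/48473) = 5404/48473 ≈ 0.11148)
a = 5404/1275566995 (a = (5404/48473)/26315 = (5404/48473)*(1/26315) = 5404/1275566995 ≈ 4.2366e-6)
N + a = 21484 + 5404/1275566995 = 27404281325984/1275566995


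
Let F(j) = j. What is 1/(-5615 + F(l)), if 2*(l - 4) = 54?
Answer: -1/5584 ≈ -0.00017908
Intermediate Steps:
l = 31 (l = 4 + (½)*54 = 4 + 27 = 31)
1/(-5615 + F(l)) = 1/(-5615 + 31) = 1/(-5584) = -1/5584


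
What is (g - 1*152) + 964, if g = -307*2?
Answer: 198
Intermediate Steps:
g = -614
(g - 1*152) + 964 = (-614 - 1*152) + 964 = (-614 - 152) + 964 = -766 + 964 = 198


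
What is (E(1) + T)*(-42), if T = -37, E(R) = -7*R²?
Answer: 1848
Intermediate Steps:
(E(1) + T)*(-42) = (-7*1² - 37)*(-42) = (-7*1 - 37)*(-42) = (-7 - 37)*(-42) = -44*(-42) = 1848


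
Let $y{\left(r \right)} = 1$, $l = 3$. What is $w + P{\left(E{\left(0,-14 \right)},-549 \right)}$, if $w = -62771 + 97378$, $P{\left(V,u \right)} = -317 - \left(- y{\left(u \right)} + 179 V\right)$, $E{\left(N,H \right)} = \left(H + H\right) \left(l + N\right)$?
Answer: $49327$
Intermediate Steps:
$E{\left(N,H \right)} = 2 H \left(3 + N\right)$ ($E{\left(N,H \right)} = \left(H + H\right) \left(3 + N\right) = 2 H \left(3 + N\right)$)
$P{\left(V,u \right)} = -316 - 179 V$ ($P{\left(V,u \right)} = -317 - \left(-1 + 179 V\right) = -316 - 179 V$)
$w = 34607$
$w + P{\left(E{\left(0,-14 \right)},-549 \right)} = 34607 - \left(316 + 179 \cdot 2 \left(-14\right) \left(3 + 0\right)\right) = 34607 - \left(316 + 179 \cdot 2 \left(-14\right) 3\right) = 34607 - -14720 = 34607 + \left(-316 + 15036\right) = 34607 + 14720 = 49327$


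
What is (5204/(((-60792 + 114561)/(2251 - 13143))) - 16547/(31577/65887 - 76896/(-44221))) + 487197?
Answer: 166341882838653013864/347499006660861 ≈ 4.7868e+5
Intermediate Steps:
(5204/(((-60792 + 114561)/(2251 - 13143))) - 16547/(31577/65887 - 76896/(-44221))) + 487197 = (5204/((53769/(-10892))) - 16547/(31577*(1/65887) - 76896*(-1/44221))) + 487197 = (5204/((53769*(-1/10892))) - 16547/(31577/65887 + 76896/44221)) + 487197 = (5204/(-53769/10892) - 16547/6462813269/2913589027) + 487197 = (5204*(-10892/53769) - 16547*2913589027/6462813269) + 487197 = (-56681968/53769 - 48211157629769/6462813269) + 487197 = -2958590709498482753/347499006660861 + 487197 = 166341882838653013864/347499006660861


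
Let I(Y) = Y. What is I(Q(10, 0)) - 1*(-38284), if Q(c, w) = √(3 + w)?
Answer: 38284 + √3 ≈ 38286.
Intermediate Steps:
I(Q(10, 0)) - 1*(-38284) = √(3 + 0) - 1*(-38284) = √3 + 38284 = 38284 + √3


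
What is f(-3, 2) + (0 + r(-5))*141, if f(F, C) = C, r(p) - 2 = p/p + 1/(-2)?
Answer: 709/2 ≈ 354.50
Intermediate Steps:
r(p) = 5/2 (r(p) = 2 + (p/p + 1/(-2)) = 2 + (1 + 1*(-½)) = 2 + (1 - ½) = 2 + ½ = 5/2)
f(-3, 2) + (0 + r(-5))*141 = 2 + (0 + 5/2)*141 = 2 + (5/2)*141 = 2 + 705/2 = 709/2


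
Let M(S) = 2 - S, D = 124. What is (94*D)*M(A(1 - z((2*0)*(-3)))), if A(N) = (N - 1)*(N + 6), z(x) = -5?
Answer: -676048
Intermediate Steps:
A(N) = (-1 + N)*(6 + N)
(94*D)*M(A(1 - z((2*0)*(-3)))) = (94*124)*(2 - (-6 + (1 - 1*(-5))² + 5*(1 - 1*(-5)))) = 11656*(2 - (-6 + (1 + 5)² + 5*(1 + 5))) = 11656*(2 - (-6 + 6² + 5*6)) = 11656*(2 - (-6 + 36 + 30)) = 11656*(2 - 1*60) = 11656*(2 - 60) = 11656*(-58) = -676048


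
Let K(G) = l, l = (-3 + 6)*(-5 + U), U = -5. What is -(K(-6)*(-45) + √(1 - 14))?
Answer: -1350 - I*√13 ≈ -1350.0 - 3.6056*I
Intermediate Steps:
l = -30 (l = (-3 + 6)*(-5 - 5) = 3*(-10) = -30)
K(G) = -30
-(K(-6)*(-45) + √(1 - 14)) = -(-30*(-45) + √(1 - 14)) = -(1350 + √(-13)) = -(1350 + I*√13) = -1350 - I*√13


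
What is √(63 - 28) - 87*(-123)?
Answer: 10701 + √35 ≈ 10707.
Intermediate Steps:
√(63 - 28) - 87*(-123) = √35 + 10701 = 10701 + √35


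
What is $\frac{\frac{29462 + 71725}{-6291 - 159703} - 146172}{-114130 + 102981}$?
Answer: $\frac{24263776155}{1850667106} \approx 13.111$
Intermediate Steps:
$\frac{\frac{29462 + 71725}{-6291 - 159703} - 146172}{-114130 + 102981} = \frac{\frac{101187}{-165994} - 146172}{-11149} = \left(101187 \left(- \frac{1}{165994}\right) - 146172\right) \left(- \frac{1}{11149}\right) = \left(- \frac{101187}{165994} - 146172\right) \left(- \frac{1}{11149}\right) = \left(- \frac{24263776155}{165994}\right) \left(- \frac{1}{11149}\right) = \frac{24263776155}{1850667106}$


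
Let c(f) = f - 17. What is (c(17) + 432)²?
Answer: 186624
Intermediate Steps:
c(f) = -17 + f
(c(17) + 432)² = ((-17 + 17) + 432)² = (0 + 432)² = 432² = 186624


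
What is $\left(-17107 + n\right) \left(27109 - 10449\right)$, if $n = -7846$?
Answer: $-415716980$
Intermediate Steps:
$\left(-17107 + n\right) \left(27109 - 10449\right) = \left(-17107 - 7846\right) \left(27109 - 10449\right) = \left(-24953\right) 16660 = -415716980$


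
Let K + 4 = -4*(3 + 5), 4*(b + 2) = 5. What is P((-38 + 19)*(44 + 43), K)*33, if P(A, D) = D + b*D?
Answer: -297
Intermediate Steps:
b = -¾ (b = -2 + (¼)*5 = -2 + 5/4 = -¾ ≈ -0.75000)
K = -36 (K = -4 - 4*(3 + 5) = -4 - 4*8 = -4 - 32 = -36)
P(A, D) = D/4 (P(A, D) = D - 3*D/4 = D/4)
P((-38 + 19)*(44 + 43), K)*33 = ((¼)*(-36))*33 = -9*33 = -297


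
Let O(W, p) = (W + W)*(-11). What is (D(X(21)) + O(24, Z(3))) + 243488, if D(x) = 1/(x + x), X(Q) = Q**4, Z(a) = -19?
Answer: 94502207521/388962 ≈ 2.4296e+5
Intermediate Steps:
O(W, p) = -22*W (O(W, p) = (2*W)*(-11) = -22*W)
D(x) = 1/(2*x)
(D(X(21)) + O(24, Z(3))) + 243488 = (1/(2*(21**4)) - 22*24) + 243488 = ((1/2)/194481 - 528) + 243488 = ((1/2)*(1/194481) - 528) + 243488 = (1/388962 - 528) + 243488 = -205371935/388962 + 243488 = 94502207521/388962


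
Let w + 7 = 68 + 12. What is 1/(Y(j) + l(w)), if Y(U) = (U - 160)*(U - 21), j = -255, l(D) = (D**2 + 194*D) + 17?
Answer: 1/134048 ≈ 7.4600e-6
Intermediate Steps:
w = 73 (w = -7 + (68 + 12) = -7 + 80 = 73)
l(D) = 17 + D**2 + 194*D
Y(U) = (-160 + U)*(-21 + U)
1/(Y(j) + l(w)) = 1/((3360 + (-255)**2 - 181*(-255)) + (17 + 73**2 + 194*73)) = 1/((3360 + 65025 + 46155) + (17 + 5329 + 14162)) = 1/(114540 + 19508) = 1/134048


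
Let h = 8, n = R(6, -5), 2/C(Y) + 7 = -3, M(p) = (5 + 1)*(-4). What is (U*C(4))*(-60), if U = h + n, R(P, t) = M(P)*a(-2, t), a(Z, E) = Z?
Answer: 672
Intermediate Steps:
M(p) = -24 (M(p) = 6*(-4) = -24)
C(Y) = -1/5 (C(Y) = 2/(-7 - 3) = 2/(-10) = 2*(-1/10) = -1/5)
R(P, t) = 48 (R(P, t) = -24*(-2) = 48)
n = 48
U = 56 (U = 8 + 48 = 56)
(U*C(4))*(-60) = (56*(-1/5))*(-60) = -56/5*(-60) = 672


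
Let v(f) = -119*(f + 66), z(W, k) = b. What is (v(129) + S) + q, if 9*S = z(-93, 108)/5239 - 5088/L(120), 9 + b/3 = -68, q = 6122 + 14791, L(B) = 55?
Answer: -663391533/288145 ≈ -2302.3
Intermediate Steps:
q = 20913
b = -231 (b = -27 + 3*(-68) = -27 - 204 = -231)
z(W, k) = -231
S = -2963193/288145 (S = (-231/5239 - 5088/55)/9 = (⅑)*(-26668737/288145) = -2963193/288145 ≈ -10.284)
v(f) = -7854 - 119*f (v(f) = -119*(66 + f) = -7854 - 119*f)
(v(129) + S) + q = ((-7854 - 119*129) - 2963193/288145) + 20913 = ((-7854 - 15351) - 2963193/288145) + 20913 = (-23205 - 2963193/288145) + 20913 = -6689367918/288145 + 20913 = -663391533/288145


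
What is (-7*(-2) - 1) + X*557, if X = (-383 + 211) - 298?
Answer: -261777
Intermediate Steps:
X = -470 (X = -172 - 298 = -470)
(-7*(-2) - 1) + X*557 = (-7*(-2) - 1) - 470*557 = (14 - 1) - 261790 = 13 - 261790 = -261777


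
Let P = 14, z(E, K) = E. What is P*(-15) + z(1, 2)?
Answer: -209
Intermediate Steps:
P*(-15) + z(1, 2) = 14*(-15) + 1 = -210 + 1 = -209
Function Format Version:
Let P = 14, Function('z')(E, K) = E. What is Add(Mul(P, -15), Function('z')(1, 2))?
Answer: -209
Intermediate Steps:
Add(Mul(P, -15), Function('z')(1, 2)) = Add(Mul(14, -15), 1) = Add(-210, 1) = -209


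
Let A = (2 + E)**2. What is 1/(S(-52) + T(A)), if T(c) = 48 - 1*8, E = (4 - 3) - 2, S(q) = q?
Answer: -1/12 ≈ -0.083333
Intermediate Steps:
E = -1 (E = 1 - 2 = -1)
A = 1 (A = (2 - 1)**2 = 1**2 = 1)
T(c) = 40 (T(c) = 48 - 8 = 40)
1/(S(-52) + T(A)) = 1/(-52 + 40) = 1/(-12) = -1/12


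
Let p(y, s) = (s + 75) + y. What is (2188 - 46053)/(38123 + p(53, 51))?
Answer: -43865/38302 ≈ -1.1452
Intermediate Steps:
p(y, s) = 75 + s + y (p(y, s) = (75 + s) + y = 75 + s + y)
(2188 - 46053)/(38123 + p(53, 51)) = (2188 - 46053)/(38123 + (75 + 51 + 53)) = -43865/(38123 + 179) = -43865/38302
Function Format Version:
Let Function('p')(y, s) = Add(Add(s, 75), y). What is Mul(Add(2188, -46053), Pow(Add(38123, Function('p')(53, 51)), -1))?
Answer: Rational(-43865, 38302) ≈ -1.1452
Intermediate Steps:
Function('p')(y, s) = Add(75, s, y) (Function('p')(y, s) = Add(Add(75, s), y) = Add(75, s, y))
Mul(Add(2188, -46053), Pow(Add(38123, Function('p')(53, 51)), -1)) = Mul(Add(2188, -46053), Pow(Add(38123, Add(75, 51, 53)), -1)) = Mul(-43865, Pow(Add(38123, 179), -1)) = Mul(-43865, Pow(38302, -1)) = Mul(-43865, Rational(1, 38302)) = Rational(-43865, 38302)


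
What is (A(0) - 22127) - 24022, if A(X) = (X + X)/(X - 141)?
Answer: -46149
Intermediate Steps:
A(X) = 2*X/(-141 + X) (A(X) = (2*X)/(-141 + X) = 2*X/(-141 + X))
(A(0) - 22127) - 24022 = (2*0/(-141 + 0) - 22127) - 24022 = (2*0/(-141) - 22127) - 24022 = (2*0*(-1/141) - 22127) - 24022 = (0 - 22127) - 24022 = -22127 - 24022 = -46149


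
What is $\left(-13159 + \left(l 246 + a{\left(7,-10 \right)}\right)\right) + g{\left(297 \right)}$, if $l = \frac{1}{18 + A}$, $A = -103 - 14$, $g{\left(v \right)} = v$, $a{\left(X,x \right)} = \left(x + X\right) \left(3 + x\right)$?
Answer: $- \frac{423835}{33} \approx -12843.0$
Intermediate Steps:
$a{\left(X,x \right)} = \left(3 + x\right) \left(X + x\right)$ ($a{\left(X,x \right)} = \left(X + x\right) \left(3 + x\right) = \left(3 + x\right) \left(X + x\right)$)
$A = -117$
$l = - \frac{1}{99}$ ($l = \frac{1}{18 - 117} = \frac{1}{-99} = - \frac{1}{99} \approx -0.010101$)
$\left(-13159 + \left(l 246 + a{\left(7,-10 \right)}\right)\right) + g{\left(297 \right)} = \left(-13159 + \left(\left(- \frac{1}{99}\right) 246 + \left(\left(-10\right)^{2} + 3 \cdot 7 + 3 \left(-10\right) + 7 \left(-10\right)\right)\right)\right) + 297 = \left(-13159 + \left(- \frac{82}{33} + \left(100 + 21 - 30 - 70\right)\right)\right) + 297 = \left(-13159 + \left(- \frac{82}{33} + 21\right)\right) + 297 = \left(-13159 + \frac{611}{33}\right) + 297 = - \frac{433636}{33} + 297 = - \frac{423835}{33}$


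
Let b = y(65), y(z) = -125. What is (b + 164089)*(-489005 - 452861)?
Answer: -154432116824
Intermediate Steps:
b = -125
(b + 164089)*(-489005 - 452861) = (-125 + 164089)*(-489005 - 452861) = 163964*(-941866) = -154432116824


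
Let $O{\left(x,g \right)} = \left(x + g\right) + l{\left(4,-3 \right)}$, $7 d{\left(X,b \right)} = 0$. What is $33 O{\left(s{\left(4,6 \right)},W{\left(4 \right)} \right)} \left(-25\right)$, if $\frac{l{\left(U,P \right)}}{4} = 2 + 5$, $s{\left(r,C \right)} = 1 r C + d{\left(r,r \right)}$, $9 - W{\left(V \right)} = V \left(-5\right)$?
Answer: $-66825$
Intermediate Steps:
$W{\left(V \right)} = 9 + 5 V$ ($W{\left(V \right)} = 9 - V \left(-5\right) = 9 - - 5 V = 9 + 5 V$)
$d{\left(X,b \right)} = 0$ ($d{\left(X,b \right)} = \frac{1}{7} \cdot 0 = 0$)
$s{\left(r,C \right)} = C r$ ($s{\left(r,C \right)} = 1 r C + 0 = r C + 0 = C r + 0 = C r$)
$l{\left(U,P \right)} = 28$ ($l{\left(U,P \right)} = 4 \left(2 + 5\right) = 4 \cdot 7 = 28$)
$O{\left(x,g \right)} = 28 + g + x$ ($O{\left(x,g \right)} = \left(x + g\right) + 28 = \left(g + x\right) + 28 = 28 + g + x$)
$33 O{\left(s{\left(4,6 \right)},W{\left(4 \right)} \right)} \left(-25\right) = 33 \left(28 + \left(9 + 5 \cdot 4\right) + 6 \cdot 4\right) \left(-25\right) = 33 \left(28 + \left(9 + 20\right) + 24\right) \left(-25\right) = 33 \left(28 + 29 + 24\right) \left(-25\right) = 33 \cdot 81 \left(-25\right) = 2673 \left(-25\right) = -66825$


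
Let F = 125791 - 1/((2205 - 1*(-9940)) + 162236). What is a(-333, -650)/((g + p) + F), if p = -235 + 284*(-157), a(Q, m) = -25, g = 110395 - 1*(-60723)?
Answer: -871905/8791801753 ≈ -9.9172e-5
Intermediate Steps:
g = 171118 (g = 110395 + 60723 = 171118)
p = -44823 (p = -235 - 44588 = -44823)
F = 21935560370/174381 (F = 125791 - 1/((2205 + 9940) + 162236) = 125791 - 1/(12145 + 162236) = 125791 - 1/174381 = 21935560370/174381 ≈ 1.2579e+5)
a(-333, -650)/((g + p) + F) = -25/((171118 - 44823) + 21935560370/174381) = -25/(126295 + 21935560370/174381) = -25/43959008765/174381 = -25*174381/43959008765 = -871905/8791801753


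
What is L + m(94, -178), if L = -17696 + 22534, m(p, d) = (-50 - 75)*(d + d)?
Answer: 49338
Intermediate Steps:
m(p, d) = -250*d
L = 4838
L + m(94, -178) = 4838 - 250*(-178) = 4838 + 44500 = 49338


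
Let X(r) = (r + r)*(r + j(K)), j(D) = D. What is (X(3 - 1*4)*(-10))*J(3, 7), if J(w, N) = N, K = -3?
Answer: -560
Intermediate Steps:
X(r) = 2*r*(-3 + r) (X(r) = (r + r)*(r - 3) = (2*r)*(-3 + r) = 2*r*(-3 + r))
(X(3 - 1*4)*(-10))*J(3, 7) = ((2*(3 - 1*4)*(-3 + (3 - 1*4)))*(-10))*7 = ((2*(3 - 4)*(-3 + (3 - 4)))*(-10))*7 = ((2*(-1)*(-3 - 1))*(-10))*7 = ((2*(-1)*(-4))*(-10))*7 = (8*(-10))*7 = -80*7 = -560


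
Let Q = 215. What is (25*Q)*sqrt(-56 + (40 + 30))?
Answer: 5375*sqrt(14) ≈ 20111.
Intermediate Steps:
(25*Q)*sqrt(-56 + (40 + 30)) = (25*215)*sqrt(-56 + (40 + 30)) = 5375*sqrt(-56 + 70) = 5375*sqrt(14)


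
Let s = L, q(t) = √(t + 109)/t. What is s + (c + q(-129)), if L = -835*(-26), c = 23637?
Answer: 45347 - 2*I*√5/129 ≈ 45347.0 - 0.034668*I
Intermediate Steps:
L = 21710
q(t) = √(109 + t)/t
s = 21710
s + (c + q(-129)) = 21710 + (23637 + √(109 - 129)/(-129)) = 21710 + (23637 - 2*I*√5/129) = 45347 - 2*I*√5/129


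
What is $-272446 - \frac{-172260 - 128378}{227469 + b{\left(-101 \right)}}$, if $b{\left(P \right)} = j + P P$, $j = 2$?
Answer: $- \frac{32376242537}{118836} \approx -2.7244 \cdot 10^{5}$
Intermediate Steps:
$b{\left(P \right)} = 2 + P^{2}$ ($b{\left(P \right)} = 2 + P P = 2 + P^{2}$)
$-272446 - \frac{-172260 - 128378}{227469 + b{\left(-101 \right)}} = -272446 - \frac{-172260 - 128378}{227469 + \left(2 + \left(-101\right)^{2}\right)} = -272446 - - \frac{300638}{227469 + \left(2 + 10201\right)} = -272446 - - \frac{300638}{227469 + 10203} = -272446 - - \frac{300638}{237672} = -272446 - \left(-300638\right) \frac{1}{237672} = -272446 - - \frac{150319}{118836} = -272446 + \frac{150319}{118836} = - \frac{32376242537}{118836}$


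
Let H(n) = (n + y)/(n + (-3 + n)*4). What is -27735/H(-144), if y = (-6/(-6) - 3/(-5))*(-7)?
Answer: -25377525/194 ≈ -1.3081e+5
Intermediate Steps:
y = -56/5 (y = (-6*(-⅙) - 3*(-⅕))*(-7) = (1 + ⅗)*(-7) = (8/5)*(-7) = -56/5 ≈ -11.200)
H(n) = (-56/5 + n)/(-12 + 5*n) (H(n) = (n - 56/5)/(n + (-3 + n)*4) = (-56/5 + n)/(n + (-12 + 4*n)) = (-56/5 + n)/(-12 + 5*n))
-27735/H(-144) = -27735*5*(-12 + 5*(-144))/(-56 + 5*(-144)) = -27735*5*(-12 - 720)/(-56 - 720) = -27735/((⅕)*(-776)/(-732)) = -27735/((⅕)*(-1/732)*(-776)) = -27735/194/915 = -27735*915/194 = -25377525/194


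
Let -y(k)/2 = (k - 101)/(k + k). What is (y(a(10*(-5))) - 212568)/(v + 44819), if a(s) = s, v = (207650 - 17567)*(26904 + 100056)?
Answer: -10628551/1206649124950 ≈ -8.8083e-6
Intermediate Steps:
v = 24132937680 (v = 190083*126960 = 24132937680)
y(k) = -(-101 + k)/k (y(k) = -2*(k - 101)/(k + k) = -2*(-101 + k)/(2*k) = -2*(-101 + k)*1/(2*k) = -(-101 + k)/k)
(y(a(10*(-5))) - 212568)/(v + 44819) = ((101 - 10*(-5))/((10*(-5))) - 212568)/(24132937680 + 44819) = ((101 - 1*(-50))/(-50) - 212568)/24132982499 = (-(101 + 50)/50 - 212568)*(1/24132982499) = (-1/50*151 - 212568)*(1/24132982499) = (-151/50 - 212568)*(1/24132982499) = -10628551/50*1/24132982499 = -10628551/1206649124950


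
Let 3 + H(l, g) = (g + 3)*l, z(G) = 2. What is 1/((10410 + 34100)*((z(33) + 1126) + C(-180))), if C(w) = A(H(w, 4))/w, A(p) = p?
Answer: 6/303117551 ≈ 1.9794e-8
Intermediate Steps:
H(l, g) = -3 + l*(3 + g) (H(l, g) = -3 + (g + 3)*l = -3 + (3 + g)*l = -3 + l*(3 + g))
C(w) = (-3 + 7*w)/w (C(w) = (-3 + 3*w + 4*w)/w = (-3 + 7*w)/w)
1/((10410 + 34100)*((z(33) + 1126) + C(-180))) = 1/((10410 + 34100)*((2 + 1126) + (7 - 3/(-180)))) = 1/(44510*(1128 + (7 - 3*(-1/180)))) = 1/(44510*(1128 + (7 + 1/60))) = 1/(44510*(1128 + 421/60)) = 1/(44510*(68101/60)) = 1/(303117551/6) = 6/303117551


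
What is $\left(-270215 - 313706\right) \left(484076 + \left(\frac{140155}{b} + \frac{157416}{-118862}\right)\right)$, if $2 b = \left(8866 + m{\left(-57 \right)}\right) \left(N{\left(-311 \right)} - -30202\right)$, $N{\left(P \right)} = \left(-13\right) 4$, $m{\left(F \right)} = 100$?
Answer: $- \frac{454114686184013224563401}{1606567913190} \approx -2.8266 \cdot 10^{11}$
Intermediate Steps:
$N{\left(P \right)} = -52$
$b = 135162450$ ($b = \frac{\left(8866 + 100\right) \left(-52 - -30202\right)}{2} = \frac{8966 \left(-52 + \left(-15209 + 45411\right)\right)}{2} = \frac{8966 \left(-52 + 30202\right)}{2} = \frac{8966 \cdot 30150}{2} = \frac{1}{2} \cdot 270324900 = 135162450$)
$\left(-270215 - 313706\right) \left(484076 + \left(\frac{140155}{b} + \frac{157416}{-118862}\right)\right) = \left(-270215 - 313706\right) \left(484076 + \left(\frac{140155}{135162450} + \frac{157416}{-118862}\right)\right) = - 583921 \left(484076 + \left(140155 \cdot \frac{1}{135162450} + 157416 \left(- \frac{1}{118862}\right)\right)\right) = - 583921 \left(484076 + \left(\frac{28031}{27032490} - \frac{78708}{59431}\right)\right) = - 583921 \left(484076 - \frac{2126007312559}{1606567913190}\right) = \left(-583921\right) \frac{777698843138049881}{1606567913190} = - \frac{454114686184013224563401}{1606567913190}$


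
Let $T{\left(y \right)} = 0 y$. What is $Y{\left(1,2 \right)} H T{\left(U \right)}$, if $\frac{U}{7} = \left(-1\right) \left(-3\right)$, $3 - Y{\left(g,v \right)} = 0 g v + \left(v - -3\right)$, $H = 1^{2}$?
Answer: $0$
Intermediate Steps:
$H = 1$
$Y{\left(g,v \right)} = - v$ ($Y{\left(g,v \right)} = 3 - \left(0 g v + \left(v - -3\right)\right) = 3 - \left(0 v + \left(v + 3\right)\right) = 3 - \left(0 + \left(3 + v\right)\right) = 3 - \left(3 + v\right) = - v$)
$U = 21$ ($U = 7 \left(\left(-1\right) \left(-3\right)\right) = 7 \cdot 3 = 21$)
$T{\left(y \right)} = 0$
$Y{\left(1,2 \right)} H T{\left(U \right)} = \left(-1\right) 2 \cdot 1 \cdot 0 = \left(-2\right) 1 \cdot 0 = \left(-2\right) 0 = 0$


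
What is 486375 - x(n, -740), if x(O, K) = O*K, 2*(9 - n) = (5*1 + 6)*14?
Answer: 436055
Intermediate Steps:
n = -68 (n = 9 - (5*1 + 6)*14/2 = 9 - (5 + 6)*14/2 = 9 - 11*14/2 = 9 - ½*154 = 9 - 77 = -68)
x(O, K) = K*O
486375 - x(n, -740) = 486375 - (-740)*(-68) = 486375 - 1*50320 = 486375 - 50320 = 436055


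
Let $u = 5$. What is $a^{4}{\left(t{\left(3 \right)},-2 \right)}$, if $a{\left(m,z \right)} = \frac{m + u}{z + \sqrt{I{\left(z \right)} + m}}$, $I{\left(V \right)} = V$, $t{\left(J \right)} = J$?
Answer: $4096$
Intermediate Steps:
$a{\left(m,z \right)} = \frac{5 + m}{z + \sqrt{m + z}}$ ($a{\left(m,z \right)} = \frac{m + 5}{z + \sqrt{z + m}} = \frac{5 + m}{z + \sqrt{m + z}}$)
$a^{4}{\left(t{\left(3 \right)},-2 \right)} = \left(\frac{5 + 3}{-2 + \sqrt{3 - 2}}\right)^{4} = \left(\frac{1}{-2 + \sqrt{1}} \cdot 8\right)^{4} = \left(\frac{1}{-2 + 1} \cdot 8\right)^{4} = \left(\frac{1}{-1} \cdot 8\right)^{4} = \left(\left(-1\right) 8\right)^{4} = \left(-8\right)^{4} = 4096$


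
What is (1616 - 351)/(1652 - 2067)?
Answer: -253/83 ≈ -3.0482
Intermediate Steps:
(1616 - 351)/(1652 - 2067) = 1265/(-415) = 1265*(-1/415) = -253/83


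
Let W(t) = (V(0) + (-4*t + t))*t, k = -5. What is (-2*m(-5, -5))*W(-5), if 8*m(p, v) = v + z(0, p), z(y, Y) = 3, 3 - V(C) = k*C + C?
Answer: -45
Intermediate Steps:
V(C) = 3 + 4*C (V(C) = 3 - (-5*C + C) = 3 - (-4)*C = 3 + 4*C)
m(p, v) = 3/8 + v/8 (m(p, v) = (v + 3)/8 = (3 + v)/8 = 3/8 + v/8)
W(t) = t*(3 - 3*t) (W(t) = ((3 + 4*0) + (-4*t + t))*t = ((3 + 0) - 3*t)*t = (3 - 3*t)*t = t*(3 - 3*t))
(-2*m(-5, -5))*W(-5) = (-2*(3/8 + (⅛)*(-5)))*(3*(-5)*(1 - 1*(-5))) = (-2*(3/8 - 5/8))*(3*(-5)*(1 + 5)) = (-2*(-¼))*(3*(-5)*6) = (½)*(-90) = -45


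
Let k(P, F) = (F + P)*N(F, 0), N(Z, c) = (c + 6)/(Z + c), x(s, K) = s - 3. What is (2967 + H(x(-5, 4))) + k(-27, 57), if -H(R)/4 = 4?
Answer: 56129/19 ≈ 2954.2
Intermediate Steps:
x(s, K) = -3 + s
N(Z, c) = (6 + c)/(Z + c)
H(R) = -16 (H(R) = -4*4 = -16)
k(P, F) = 6*(F + P)/F (k(P, F) = (F + P)*((6 + 0)/(F + 0)) = (F + P)*(6/F) = 6*(F + P)/F)
(2967 + H(x(-5, 4))) + k(-27, 57) = (2967 - 16) + (6 + 6*(-27)/57) = 2951 + (6 + 6*(-27)*(1/57)) = 2951 + (6 - 54/19) = 2951 + 60/19 = 56129/19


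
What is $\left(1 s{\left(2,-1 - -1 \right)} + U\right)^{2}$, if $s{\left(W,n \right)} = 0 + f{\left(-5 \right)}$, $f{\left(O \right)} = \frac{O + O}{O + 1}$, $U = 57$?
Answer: $\frac{14161}{4} \approx 3540.3$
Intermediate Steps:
$f{\left(O \right)} = \frac{2 O}{1 + O}$
$s{\left(W,n \right)} = \frac{5}{2}$ ($s{\left(W,n \right)} = 0 + 2 \left(-5\right) \frac{1}{1 - 5} = 0 + 2 \left(-5\right) \frac{1}{-4} = 0 + 2 \left(-5\right) \left(- \frac{1}{4}\right) = 0 + \frac{5}{2} = \frac{5}{2}$)
$\left(1 s{\left(2,-1 - -1 \right)} + U\right)^{2} = \left(1 \cdot \frac{5}{2} + 57\right)^{2} = \left(\frac{5}{2} + 57\right)^{2} = \left(\frac{119}{2}\right)^{2} = \frac{14161}{4}$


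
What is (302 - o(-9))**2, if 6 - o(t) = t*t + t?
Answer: 135424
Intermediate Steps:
o(t) = 6 - t - t**2 (o(t) = 6 - (t*t + t) = 6 - (t**2 + t) = 6 - (t + t**2) = 6 + (-t - t**2) = 6 - t - t**2)
(302 - o(-9))**2 = (302 - (6 - 1*(-9) - 1*(-9)**2))**2 = (302 - (6 + 9 - 1*81))**2 = (302 - (6 + 9 - 81))**2 = (302 - 1*(-66))**2 = (302 + 66)**2 = 368**2 = 135424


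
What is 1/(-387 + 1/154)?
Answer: -154/59597 ≈ -0.0025840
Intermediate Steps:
1/(-387 + 1/154) = 1/(-59597/154) = -154/59597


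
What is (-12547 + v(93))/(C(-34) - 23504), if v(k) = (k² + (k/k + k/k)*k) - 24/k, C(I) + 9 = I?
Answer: 38360/243319 ≈ 0.15765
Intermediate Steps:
C(I) = -9 + I
v(k) = k² - 24/k + 2*k (v(k) = (k² + (1 + 1)*k) - 24/k = (k² + 2*k) - 24/k = k² - 24/k + 2*k)
(-12547 + v(93))/(C(-34) - 23504) = (-12547 + (-24 + 93²*(2 + 93))/93)/((-9 - 34) - 23504) = (-12547 + (-24 + 8649*95)/93)/(-43 - 23504) = (-12547 + (-24 + 821655)/93)/(-23547) = (-12547 + (1/93)*821631)*(-1/23547) = (-12547 + 273877/31)*(-1/23547) = -115080/31*(-1/23547) = 38360/243319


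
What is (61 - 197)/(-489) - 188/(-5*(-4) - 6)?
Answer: -45014/3423 ≈ -13.150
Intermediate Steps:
(61 - 197)/(-489) - 188/(-5*(-4) - 6) = -136*(-1/489) - 188/(20 - 6) = 136/489 - 188/14 = 136/489 - 188*1/14 = 136/489 - 94/7 = -45014/3423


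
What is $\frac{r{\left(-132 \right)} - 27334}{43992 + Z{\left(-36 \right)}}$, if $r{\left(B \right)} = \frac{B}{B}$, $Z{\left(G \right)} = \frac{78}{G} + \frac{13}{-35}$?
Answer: $- \frac{5739930}{9237787} \approx -0.62135$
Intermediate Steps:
$Z{\left(G \right)} = - \frac{13}{35} + \frac{78}{G}$ ($Z{\left(G \right)} = \frac{78}{G} + 13 \left(- \frac{1}{35}\right) = \frac{78}{G} - \frac{13}{35} = - \frac{13}{35} + \frac{78}{G}$)
$r{\left(B \right)} = 1$
$\frac{r{\left(-132 \right)} - 27334}{43992 + Z{\left(-36 \right)}} = \frac{1 - 27334}{43992 + \left(- \frac{13}{35} + \frac{78}{-36}\right)} = - \frac{27333}{43992 + \left(- \frac{13}{35} + 78 \left(- \frac{1}{36}\right)\right)} = - \frac{27333}{43992 - \frac{533}{210}} = - \frac{27333}{\frac{9237787}{210}} = \left(-27333\right) \frac{210}{9237787} = - \frac{5739930}{9237787}$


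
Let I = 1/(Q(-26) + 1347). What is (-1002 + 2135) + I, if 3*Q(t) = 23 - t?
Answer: 4633973/4090 ≈ 1133.0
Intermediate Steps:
Q(t) = 23/3 - t/3 (Q(t) = (23 - t)/3 = 23/3 - t/3)
I = 3/4090 (I = 1/((23/3 - ⅓*(-26)) + 1347) = 1/((23/3 + 26/3) + 1347) = 1/(49/3 + 1347) = 1/(4090/3) = 3/4090 ≈ 0.00073350)
(-1002 + 2135) + I = (-1002 + 2135) + 3/4090 = 1133 + 3/4090 = 4633973/4090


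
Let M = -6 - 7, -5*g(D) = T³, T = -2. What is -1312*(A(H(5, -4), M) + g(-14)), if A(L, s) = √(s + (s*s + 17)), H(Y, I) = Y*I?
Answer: -10496/5 - 1312*√173 ≈ -19356.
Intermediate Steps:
H(Y, I) = I*Y
g(D) = 8/5 (g(D) = -⅕*(-2)³ = -⅕*(-8) = 8/5)
M = -13
A(L, s) = √(17 + s + s²) (A(L, s) = √(s + (s² + 17)) = √(s + (17 + s²)) = √(17 + s + s²))
-1312*(A(H(5, -4), M) + g(-14)) = -1312*(√(17 - 13 + (-13)²) + 8/5) = -1312*(√(17 - 13 + 169) + 8/5) = -1312*(√173 + 8/5) = -1312*(8/5 + √173) = -10496/5 - 1312*√173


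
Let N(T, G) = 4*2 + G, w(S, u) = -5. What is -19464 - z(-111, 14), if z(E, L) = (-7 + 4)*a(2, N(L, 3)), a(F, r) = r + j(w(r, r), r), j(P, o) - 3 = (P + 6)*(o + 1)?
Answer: -19386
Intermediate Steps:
N(T, G) = 8 + G
j(P, o) = 3 + (1 + o)*(6 + P) (j(P, o) = 3 + (P + 6)*(o + 1) = 3 + (6 + P)*(1 + o) = 3 + (1 + o)*(6 + P))
a(F, r) = 4 + 2*r (a(F, r) = r + (9 - 5 + 6*r - 5*r) = r + (4 + r) = 4 + 2*r)
z(E, L) = -78 (z(E, L) = (-7 + 4)*(4 + 2*(8 + 3)) = -3*(4 + 2*11) = -3*(4 + 22) = -3*26 = -78)
-19464 - z(-111, 14) = -19464 - 1*(-78) = -19464 + 78 = -19386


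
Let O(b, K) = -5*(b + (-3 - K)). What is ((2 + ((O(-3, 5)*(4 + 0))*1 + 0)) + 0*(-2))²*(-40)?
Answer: -1971360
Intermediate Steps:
O(b, K) = 15 - 5*b + 5*K (O(b, K) = -5*(-3 + b - K) = 15 - 5*b + 5*K)
((2 + ((O(-3, 5)*(4 + 0))*1 + 0)) + 0*(-2))²*(-40) = ((2 + (((15 - 5*(-3) + 5*5)*(4 + 0))*1 + 0)) + 0*(-2))²*(-40) = ((2 + (((15 + 15 + 25)*4)*1 + 0)) + 0)²*(-40) = ((2 + ((55*4)*1 + 0)) + 0)²*(-40) = ((2 + (220*1 + 0)) + 0)²*(-40) = ((2 + (220 + 0)) + 0)²*(-40) = ((2 + 220) + 0)²*(-40) = (222 + 0)²*(-40) = 222²*(-40) = 49284*(-40) = -1971360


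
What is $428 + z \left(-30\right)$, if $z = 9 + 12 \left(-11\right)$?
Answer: $4118$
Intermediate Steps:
$z = -123$ ($z = 9 - 132 = -123$)
$428 + z \left(-30\right) = 428 - -3690 = 428 + 3690 = 4118$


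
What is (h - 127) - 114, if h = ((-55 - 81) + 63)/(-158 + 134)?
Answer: -5711/24 ≈ -237.96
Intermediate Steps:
h = 73/24 (h = (-136 + 63)/(-24) = -73*(-1/24) = 73/24 ≈ 3.0417)
(h - 127) - 114 = (73/24 - 127) - 114 = -2975/24 - 114 = -5711/24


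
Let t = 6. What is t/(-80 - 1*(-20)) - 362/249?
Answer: -3869/2490 ≈ -1.5538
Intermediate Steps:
t/(-80 - 1*(-20)) - 362/249 = 6/(-80 - 1*(-20)) - 362/249 = 6/(-80 + 20) - 362*1/249 = 6/(-60) - 362/249 = 6*(-1/60) - 362/249 = -⅒ - 362/249 = -3869/2490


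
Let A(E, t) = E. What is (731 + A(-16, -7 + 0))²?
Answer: 511225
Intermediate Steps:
(731 + A(-16, -7 + 0))² = (731 - 16)² = 715² = 511225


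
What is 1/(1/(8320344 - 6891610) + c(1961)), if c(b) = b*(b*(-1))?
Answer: -1428734/5494226600413 ≈ -2.6004e-7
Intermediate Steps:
c(b) = -b**2 (c(b) = b*(-b) = -b**2)
1/(1/(8320344 - 6891610) + c(1961)) = 1/(1/(8320344 - 6891610) - 1*1961**2) = 1/(1/1428734 - 1*3845521) = 1/(1/1428734 - 3845521) = 1/(-5494226600413/1428734) = -1428734/5494226600413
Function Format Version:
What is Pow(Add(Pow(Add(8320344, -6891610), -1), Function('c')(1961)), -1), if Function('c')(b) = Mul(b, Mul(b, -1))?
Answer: Rational(-1428734, 5494226600413) ≈ -2.6004e-7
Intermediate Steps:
Function('c')(b) = Mul(-1, Pow(b, 2)) (Function('c')(b) = Mul(b, Mul(-1, b)) = Mul(-1, Pow(b, 2)))
Pow(Add(Pow(Add(8320344, -6891610), -1), Function('c')(1961)), -1) = Pow(Add(Pow(Add(8320344, -6891610), -1), Mul(-1, Pow(1961, 2))), -1) = Pow(Add(Pow(1428734, -1), Mul(-1, 3845521)), -1) = Pow(Add(Rational(1, 1428734), -3845521), -1) = Pow(Rational(-5494226600413, 1428734), -1) = Rational(-1428734, 5494226600413)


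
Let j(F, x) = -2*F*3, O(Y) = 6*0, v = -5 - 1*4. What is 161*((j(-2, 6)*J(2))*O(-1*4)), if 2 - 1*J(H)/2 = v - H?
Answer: 0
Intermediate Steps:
v = -9 (v = -5 - 4 = -9)
O(Y) = 0
j(F, x) = -6*F
J(H) = 22 + 2*H (J(H) = 4 - 2*(-9 - H) = 4 + (18 + 2*H) = 22 + 2*H)
161*((j(-2, 6)*J(2))*O(-1*4)) = 161*(((-6*(-2))*(22 + 2*2))*0) = 161*((12*(22 + 4))*0) = 161*((12*26)*0) = 161*(312*0) = 161*0 = 0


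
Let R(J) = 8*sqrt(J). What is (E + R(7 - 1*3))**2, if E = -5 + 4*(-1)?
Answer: 49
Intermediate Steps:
E = -9 (E = -5 - 4 = -9)
(E + R(7 - 1*3))**2 = (-9 + 8*sqrt(7 - 1*3))**2 = (-9 + 8*sqrt(7 - 3))**2 = (-9 + 8*sqrt(4))**2 = (-9 + 8*2)**2 = (-9 + 16)**2 = 7**2 = 49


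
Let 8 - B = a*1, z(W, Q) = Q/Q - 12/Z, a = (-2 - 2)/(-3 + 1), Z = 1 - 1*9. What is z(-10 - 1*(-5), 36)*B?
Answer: 15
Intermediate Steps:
Z = -8 (Z = 1 - 9 = -8)
a = 2 (a = -4/(-2) = -4*(-½) = 2)
z(W, Q) = 5/2 (z(W, Q) = Q/Q - 12/(-8) = 1 - 12*(-⅛) = 1 + 3/2 = 5/2)
B = 6 (B = 8 - 2 = 6)
z(-10 - 1*(-5), 36)*B = (5/2)*6 = 15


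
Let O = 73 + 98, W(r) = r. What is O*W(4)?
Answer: 684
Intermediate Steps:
O = 171
O*W(4) = 171*4 = 684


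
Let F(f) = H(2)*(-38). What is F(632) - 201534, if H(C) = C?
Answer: -201610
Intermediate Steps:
F(f) = -76 (F(f) = 2*(-38) = -76)
F(632) - 201534 = -76 - 201534 = -201610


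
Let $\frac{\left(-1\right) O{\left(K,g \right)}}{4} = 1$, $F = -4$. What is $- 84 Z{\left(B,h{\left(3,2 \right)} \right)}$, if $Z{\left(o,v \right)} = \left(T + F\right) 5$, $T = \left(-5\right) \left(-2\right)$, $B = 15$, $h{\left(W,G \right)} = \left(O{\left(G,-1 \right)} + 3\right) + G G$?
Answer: $-2520$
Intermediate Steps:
$O{\left(K,g \right)} = -4$ ($O{\left(K,g \right)} = \left(-4\right) 1 = -4$)
$h{\left(W,G \right)} = -1 + G^{2}$ ($h{\left(W,G \right)} = \left(-4 + 3\right) + G G = -1 + G^{2}$)
$T = 10$
$Z{\left(o,v \right)} = 30$ ($Z{\left(o,v \right)} = \left(10 - 4\right) 5 = 6 \cdot 5 = 30$)
$- 84 Z{\left(B,h{\left(3,2 \right)} \right)} = \left(-84\right) 30 = -2520$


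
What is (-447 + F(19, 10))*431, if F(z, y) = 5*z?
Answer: -151712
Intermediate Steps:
(-447 + F(19, 10))*431 = (-447 + 5*19)*431 = (-447 + 95)*431 = -352*431 = -151712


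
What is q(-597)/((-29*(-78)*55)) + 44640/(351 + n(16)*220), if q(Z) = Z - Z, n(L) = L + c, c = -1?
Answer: 14880/1217 ≈ 12.227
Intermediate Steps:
n(L) = -1 + L (n(L) = L - 1 = -1 + L)
q(Z) = 0
q(-597)/((-29*(-78)*55)) + 44640/(351 + n(16)*220) = 0/((-29*(-78)*55)) + 44640/(351 + (-1 + 16)*220) = 0/((2262*55)) + 44640/(351 + 15*220) = 0/124410 + 44640/(351 + 3300) = 0*(1/124410) + 44640/3651 = 0 + 44640*(1/3651) = 0 + 14880/1217 = 14880/1217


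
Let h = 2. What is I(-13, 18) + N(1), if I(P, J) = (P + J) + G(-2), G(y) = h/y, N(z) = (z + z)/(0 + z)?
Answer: 6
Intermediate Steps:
N(z) = 2 (N(z) = (2*z)/z = 2)
G(y) = 2/y
I(P, J) = -1 + J + P (I(P, J) = (P + J) + 2/(-2) = (J + P) + 2*(-½) = (J + P) - 1 = -1 + J + P)
I(-13, 18) + N(1) = (-1 + 18 - 13) + 2 = 4 + 2 = 6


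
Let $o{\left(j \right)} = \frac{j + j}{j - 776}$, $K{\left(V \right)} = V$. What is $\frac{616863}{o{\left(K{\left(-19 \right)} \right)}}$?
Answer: $\frac{490406085}{38} \approx 1.2905 \cdot 10^{7}$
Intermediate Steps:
$o{\left(j \right)} = \frac{2 j}{-776 + j}$
$\frac{616863}{o{\left(K{\left(-19 \right)} \right)}} = \frac{616863}{2 \left(-19\right) \frac{1}{-776 - 19}} = \frac{616863}{2 \left(-19\right) \frac{1}{-795}} = \frac{616863}{2 \left(-19\right) \left(- \frac{1}{795}\right)} = \frac{616863}{\frac{38}{795}} = 616863 \cdot \frac{795}{38} = \frac{490406085}{38}$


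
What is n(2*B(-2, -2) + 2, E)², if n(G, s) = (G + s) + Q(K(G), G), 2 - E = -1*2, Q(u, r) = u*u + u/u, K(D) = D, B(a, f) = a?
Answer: 49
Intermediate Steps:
Q(u, r) = 1 + u² (Q(u, r) = u² + 1 = 1 + u²)
E = 4 (E = 2 - (-1)*2 = 2 - 1*(-2) = 2 + 2 = 4)
n(G, s) = 1 + G + s + G² (n(G, s) = (G + s) + (1 + G²) = 1 + G + s + G²)
n(2*B(-2, -2) + 2, E)² = (1 + (2*(-2) + 2) + 4 + (2*(-2) + 2)²)² = (1 + (-4 + 2) + 4 + (-4 + 2)²)² = (1 - 2 + 4 + (-2)²)² = (1 - 2 + 4 + 4)² = 7² = 49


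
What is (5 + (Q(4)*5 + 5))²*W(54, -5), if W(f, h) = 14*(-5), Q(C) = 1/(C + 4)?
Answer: -252875/32 ≈ -7902.3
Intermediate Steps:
Q(C) = 1/(4 + C)
W(f, h) = -70
(5 + (Q(4)*5 + 5))²*W(54, -5) = (5 + (5/(4 + 4) + 5))²*(-70) = (5 + (5/8 + 5))²*(-70) = (5 + 45/8)²*(-70) = (85/8)²*(-70) = (7225/64)*(-70) = -252875/32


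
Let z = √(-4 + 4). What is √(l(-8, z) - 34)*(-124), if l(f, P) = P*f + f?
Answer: -124*I*√42 ≈ -803.61*I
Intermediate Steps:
z = 0 (z = √0 = 0)
l(f, P) = f + P*f
√(l(-8, z) - 34)*(-124) = √(-8*(1 + 0) - 34)*(-124) = √(-8*1 - 34)*(-124) = √(-8 - 34)*(-124) = √(-42)*(-124) = (I*√42)*(-124) = -124*I*√42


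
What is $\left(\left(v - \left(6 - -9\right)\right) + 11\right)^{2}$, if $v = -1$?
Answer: $25$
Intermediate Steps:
$\left(\left(v - \left(6 - -9\right)\right) + 11\right)^{2} = \left(\left(-1 - \left(6 - -9\right)\right) + 11\right)^{2} = \left(\left(-1 - \left(6 + 9\right)\right) + 11\right)^{2} = \left(\left(-1 - 15\right) + 11\right)^{2} = \left(-16 + 11\right)^{2} = \left(-5\right)^{2} = 25$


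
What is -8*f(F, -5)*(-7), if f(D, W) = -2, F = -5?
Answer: -112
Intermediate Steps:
-8*f(F, -5)*(-7) = -8*(-2)*(-7) = 16*(-7) = -112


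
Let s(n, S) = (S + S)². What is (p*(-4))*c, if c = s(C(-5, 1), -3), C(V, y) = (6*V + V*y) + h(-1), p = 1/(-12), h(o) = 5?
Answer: 12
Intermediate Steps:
p = -1/12 ≈ -0.083333
C(V, y) = 5 + 6*V + V*y (C(V, y) = (6*V + V*y) + 5 = 5 + 6*V + V*y)
s(n, S) = 4*S² (s(n, S) = (2*S)² = 4*S²)
c = 36 (c = 4*(-3)² = 4*9 = 36)
(p*(-4))*c = -1/12*(-4)*36 = (⅓)*36 = 12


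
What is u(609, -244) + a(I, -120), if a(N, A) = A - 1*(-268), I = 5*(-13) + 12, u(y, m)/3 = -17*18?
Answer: -770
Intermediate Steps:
u(y, m) = -918 (u(y, m) = 3*(-17*18) = 3*(-306) = -918)
I = -53 (I = -65 + 12 = -53)
a(N, A) = 268 + A (a(N, A) = A + 268 = 268 + A)
u(609, -244) + a(I, -120) = -918 + (268 - 120) = -918 + 148 = -770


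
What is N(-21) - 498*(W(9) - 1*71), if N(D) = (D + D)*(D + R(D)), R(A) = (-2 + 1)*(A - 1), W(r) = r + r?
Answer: 26352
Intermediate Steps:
W(r) = 2*r
R(A) = 1 - A (R(A) = -(-1 + A) = 1 - A)
N(D) = 2*D (N(D) = (D + D)*(D + (1 - D)) = (2*D)*1 = 2*D)
N(-21) - 498*(W(9) - 1*71) = 2*(-21) - 498*(2*9 - 1*71) = -42 - 498*(18 - 71) = -42 - 498*(-53) = -42 + 26394 = 26352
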